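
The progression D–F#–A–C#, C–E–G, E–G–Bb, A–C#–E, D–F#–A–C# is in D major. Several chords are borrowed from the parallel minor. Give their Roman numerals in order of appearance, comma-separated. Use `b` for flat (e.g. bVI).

bVII, ii°

The diatonic triads in D major are D, Em, F#m, G, A, Bm, C#dim. Of the given chords, D–F#–A–C# = Dmaj7 and A–C#–E = A are diatonic. But C–E–G is foreign: the diatonic vii° on degree 7 is C#dim, whereas C comes from D minor. It is labeled bVII. But E–G–Bb is foreign: the diatonic ii on degree 2 is Em, whereas Edim comes from D minor. It is labeled ii°.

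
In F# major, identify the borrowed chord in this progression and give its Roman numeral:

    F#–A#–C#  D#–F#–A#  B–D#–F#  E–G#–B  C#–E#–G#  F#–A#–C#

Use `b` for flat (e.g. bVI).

bVII

F# major has the diatonic set F#, G#m, A#m, B, C#, D#m, E#dim. F#–A#–C# = F#, D#–F#–A# = D#m, B–D#–F# = B and C#–E#–G# = C# are all diatonic. E–G#–B doesn't fit — on degree 7 F# major would have E#dim (vii°). E is the degree-7 chord of F# minor, so it is the borrowed bVII.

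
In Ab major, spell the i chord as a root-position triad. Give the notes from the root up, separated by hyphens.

Ab-Cb-Eb

The root, Ab, is scale degree 1 — the same note in Ab major and Ab minor; only the chord quality changes. Stacking thirds in Ab minor on Ab gives Ab–Cb–Eb.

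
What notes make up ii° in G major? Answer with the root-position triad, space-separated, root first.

A C Eb

ii° is built on scale degree 2, which is A in both G major and its parallel. Stacking thirds in G minor on A gives A–C–Eb.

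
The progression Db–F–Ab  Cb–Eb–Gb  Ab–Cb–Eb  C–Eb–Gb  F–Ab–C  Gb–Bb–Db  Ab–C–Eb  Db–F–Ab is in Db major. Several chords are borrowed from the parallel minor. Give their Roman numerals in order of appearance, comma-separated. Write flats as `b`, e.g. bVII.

bVII, v

The diatonic triads in Db major are Db, Ebm, Fm, Gb, Ab, Bbm, Cdim. Db–F–Ab = Db, C–Eb–Gb = Cdim, F–Ab–C = Fm, Gb–Bb–Db = Gb and Ab–C–Eb = Ab all belong to that set. Cb–Eb–Gb is not: scale degree 7 in Db major carries Cdim (vii°). In Db minor the chord on that degree is Cb, so here it functions as bVII, borrowed from the parallel minor. But Ab–Cb–Eb is foreign: the diatonic V on degree 5 is Ab, whereas Abm comes from Db minor. It is labeled v.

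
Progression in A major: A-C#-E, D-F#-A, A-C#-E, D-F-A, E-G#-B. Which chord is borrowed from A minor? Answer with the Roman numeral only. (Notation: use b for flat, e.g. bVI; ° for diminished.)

iv

The diatonic triads in A major are A, Bm, C#m, D, E, F#m, G#dim. A–C#–E = A, D–F#–A = D and E–G#–B = E all belong to that set. D–F–A doesn't fit — on degree 4 A major would have D (IV). Dm is the degree-4 chord of A minor, so it is the borrowed iv.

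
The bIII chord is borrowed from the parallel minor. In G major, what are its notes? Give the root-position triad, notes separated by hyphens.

Bb-D-F

The root of bIII is the lowered 3rd degree: B becomes Bb. Building the major chord from the parallel minor on Bb: Bb–D–F.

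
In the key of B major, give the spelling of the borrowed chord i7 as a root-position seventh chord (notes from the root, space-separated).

B D F# A

The root, B, is scale degree 1 — the same note in B major and B minor; only the chord quality changes. In B minor the chord on B is B–D–F#–A.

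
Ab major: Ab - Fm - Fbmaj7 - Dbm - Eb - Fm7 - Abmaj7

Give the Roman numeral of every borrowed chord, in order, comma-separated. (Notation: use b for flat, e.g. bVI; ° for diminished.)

bVImaj7, iv

The diatonic triads in Ab major are Ab, Bbm, Cm, Db, Eb, Fm, Gdim. Of the given chords, Ab, Fm, Eb, Fm7 and Abmaj7 are diatonic. But Fbmaj7 (Fb–Ab–Cb–Eb) is foreign: the diatonic vi on degree 6 is Fm, whereas Fbmaj7 comes from Ab minor. It is labeled bVImaj7. Dbm (Db–Fb–Ab) doesn't fit — on degree 4 Ab major would have Db (IV). Dbm is the degree-4 chord of Ab minor, so it is the borrowed iv.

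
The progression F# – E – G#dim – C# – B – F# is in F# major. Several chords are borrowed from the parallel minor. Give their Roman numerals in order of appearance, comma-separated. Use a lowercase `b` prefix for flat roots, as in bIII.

bVII, ii°

F# major has the diatonic set F#, G#m, A#m, B, C#, D#m, E#dim. F#, C# and B all belong to that set. E (E–G#–B) is not: scale degree 7 in F# major carries E#dim (vii°). In F# minor the chord on that degree is E, so here it functions as bVII, borrowed from the parallel minor. G#dim (G#–B–D) doesn't fit — on degree 2 F# major would have G#m (ii). G#dim is the degree-2 chord of F# minor, so it is the borrowed ii°.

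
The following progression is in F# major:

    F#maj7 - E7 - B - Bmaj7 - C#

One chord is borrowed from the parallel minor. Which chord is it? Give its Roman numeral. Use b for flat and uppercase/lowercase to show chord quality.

bVII7

F# major has the diatonic set F#, G#m, A#m, B, C#, D#m, E#dim. Of the given chords, F#maj7, B, Bmaj7 and C# are diatonic. E7 (E–G#–B–D) doesn't fit — on degree 7 F# major would have E#dim (vii°). E7 is the degree-7 chord of F# minor, so it is the borrowed bVII7.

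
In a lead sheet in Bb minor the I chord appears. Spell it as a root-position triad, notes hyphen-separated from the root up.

Bb-D-F

The root, Bb, is scale degree 1 — the same note in Bb minor and Bb major; only the chord quality changes. In Bb major the chord on Bb is Bb–D–F.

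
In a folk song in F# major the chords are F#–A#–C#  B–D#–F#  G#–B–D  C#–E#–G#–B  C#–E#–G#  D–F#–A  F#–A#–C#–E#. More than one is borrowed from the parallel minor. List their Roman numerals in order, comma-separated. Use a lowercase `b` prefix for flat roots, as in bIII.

In F# major the diatonic chords are F#, G#m, A#m, B, C#, D#m, E#dim. F#–A#–C# = F#, B–D#–F# = B, C#–E#–G#–B = C#7, C#–E#–G# = C# and F#–A#–C#–E# = F#maj7 are all diatonic. G#–B–D doesn't fit — on degree 2 F# major would have G#m (ii). G#dim is the degree-2 chord of F# minor, so it is the borrowed ii°. But D–F#–A is foreign: the diatonic vi on degree 6 is D#m, whereas D comes from F# minor. It is labeled bVI.

ii°, bVI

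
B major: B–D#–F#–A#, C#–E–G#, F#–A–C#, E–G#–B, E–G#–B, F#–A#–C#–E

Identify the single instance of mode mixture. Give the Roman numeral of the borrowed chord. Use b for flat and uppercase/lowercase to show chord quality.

v

The diatonic triads in B major are B, C#m, D#m, E, F#, G#m, A#dim. B–D#–F#–A# = Bmaj7, C#–E–G# = C#m, E–G#–B = E and F#–A#–C#–E = F#7 are all diatonic. But F#–A–C# is foreign: the diatonic V on degree 5 is F#, whereas F#m comes from B minor. It is labeled v.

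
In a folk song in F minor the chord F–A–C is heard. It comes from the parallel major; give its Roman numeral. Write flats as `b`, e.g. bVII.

I

F is scale degree 1 in F minor. Diatonically F minor has Fm (i) on that degree; F–A–C is instead the major chord native to F major, so it takes the label I.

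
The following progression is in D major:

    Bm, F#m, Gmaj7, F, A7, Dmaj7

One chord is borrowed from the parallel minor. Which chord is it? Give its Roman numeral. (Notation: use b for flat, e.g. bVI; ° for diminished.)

bIII

In D major the diatonic chords are D, Em, F#m, G, A, Bm, C#dim. Bm, F#m, Gmaj7, A7 and Dmaj7 all belong to that set. But F (F–A–C) is foreign: the diatonic iii on degree 3 is F#m, whereas F comes from D minor. It is labeled bIII.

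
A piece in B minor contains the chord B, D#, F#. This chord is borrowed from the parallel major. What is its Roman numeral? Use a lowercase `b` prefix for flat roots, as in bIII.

I

The root B is the diatonic 1st degree of B minor; the borrowing shows in the chord quality. Diatonically B minor has Bm (i) on that degree; B–D#–F# is instead the major chord native to B major, so it takes the label I.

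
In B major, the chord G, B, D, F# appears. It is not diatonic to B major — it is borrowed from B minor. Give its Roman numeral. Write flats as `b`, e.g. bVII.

bVImaj7

The root G is the lowered 6th scale degree — diatonically B major has G# there. Diatonically B major has G#m (vi) on that degree; G–B–D–F# is instead the major-seventh chord native to B minor, so it takes the label bVImaj7.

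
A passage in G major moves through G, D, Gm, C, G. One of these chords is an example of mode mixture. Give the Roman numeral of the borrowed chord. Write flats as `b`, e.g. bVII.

G major has the diatonic set G, Am, Bm, C, D, Em, F#dim. G, D and C all belong to that set. Gm (G–Bb–D) doesn't fit — on degree 1 G major would have G (I). Gm is the degree-1 chord of G minor, so it is the borrowed i.

i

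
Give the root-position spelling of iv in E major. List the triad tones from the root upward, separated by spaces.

A C E

The root, A, is scale degree 4 — the same note in E major and E minor; only the chord quality changes. Stacking thirds in E minor on A gives A–C–E.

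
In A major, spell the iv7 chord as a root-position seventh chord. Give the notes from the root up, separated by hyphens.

The root, D, is scale degree 4 — the same note in A major and A minor; only the chord quality changes. In A minor the chord on D is D–F–A–C.

D-F-A-C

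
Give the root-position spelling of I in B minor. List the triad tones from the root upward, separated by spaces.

The root, B, is scale degree 1 — the same note in B minor and B major; only the chord quality changes. Building the major chord from the parallel major on B: B–D#–F#.

B D# F#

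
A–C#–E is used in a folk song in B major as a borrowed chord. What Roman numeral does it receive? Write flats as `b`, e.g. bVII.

bVII

A is the lowered form of scale degree 7 in B major (the diatonic degree 7 is A#). The diatonic chord on degree 7 would be A#dim (vii°), but A–C#–E is the major chord from B minor. As a borrowed chord it is labeled bVII.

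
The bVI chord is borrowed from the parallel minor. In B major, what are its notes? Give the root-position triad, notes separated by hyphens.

Scale degree 6 in B major is G#. bVI uses the lowered form, G, taken from B minor. Stacking thirds in B minor on G gives G–B–D.

G-B-D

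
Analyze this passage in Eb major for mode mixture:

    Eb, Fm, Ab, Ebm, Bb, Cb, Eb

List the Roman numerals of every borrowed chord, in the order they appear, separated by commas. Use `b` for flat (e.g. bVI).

In Eb major the diatonic chords are Eb, Fm, Gm, Ab, Bb, Cm, Ddim. Eb, Fm, Ab and Bb all belong to that set. But Ebm (Eb–Gb–Bb) is foreign: the diatonic I on degree 1 is Eb, whereas Ebm comes from Eb minor. It is labeled i. Cb (Cb–Eb–Gb) doesn't fit — on degree 6 Eb major would have Cm (vi). Cb is the degree-6 chord of Eb minor, so it is the borrowed bVI.

i, bVI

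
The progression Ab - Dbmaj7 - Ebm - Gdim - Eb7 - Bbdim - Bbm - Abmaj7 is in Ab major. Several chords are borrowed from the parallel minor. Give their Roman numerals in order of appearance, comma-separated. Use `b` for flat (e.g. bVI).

Ab major has the diatonic set Ab, Bbm, Cm, Db, Eb, Fm, Gdim. Of the given chords, Ab, Dbmaj7, Gdim, Eb7, Bbm and Abmaj7 are diatonic. But Ebm (Eb–Gb–Bb) is foreign: the diatonic V on degree 5 is Eb, whereas Ebm comes from Ab minor. It is labeled v. But Bbdim (Bb–Db–Fb) is foreign: the diatonic ii on degree 2 is Bbm, whereas Bbdim comes from Ab minor. It is labeled ii°.

v, ii°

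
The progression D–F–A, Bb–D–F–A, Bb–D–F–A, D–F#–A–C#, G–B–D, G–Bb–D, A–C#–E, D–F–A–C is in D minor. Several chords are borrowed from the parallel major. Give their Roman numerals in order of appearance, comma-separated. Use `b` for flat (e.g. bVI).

The diatonic triads in D minor (with V from harmonic minor) are Dm, Edim, F, Gm, A, Bb, C. D–F–A = Dm, Bb–D–F–A = Bbmaj7, G–Bb–D = Gm, A–C#–E = A and D–F–A–C = Dm7 are all diatonic. But D–F#–A–C# is foreign: the diatonic i on degree 1 is Dm, whereas Dmaj7 comes from D major. It is labeled Imaj7. G–B–D doesn't fit — on degree 4 D minor would have Gm (iv). G is the degree-4 chord of D major, so it is the borrowed IV.

Imaj7, IV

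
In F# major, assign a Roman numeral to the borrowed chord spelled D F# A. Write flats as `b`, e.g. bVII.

bVI

In F# major scale degree 6 is D#; D is its lowered form, from F# minor. The diatonic chord on degree 6 would be D#m (vi), but D–F#–A is the major chord from F# minor. As a borrowed chord it is labeled bVI.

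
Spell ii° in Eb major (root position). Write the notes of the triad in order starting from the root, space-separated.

F Ab Cb

ii° is built on scale degree 2, which is F in both Eb major and its parallel. In Eb minor the chord on F is F–Ab–Cb.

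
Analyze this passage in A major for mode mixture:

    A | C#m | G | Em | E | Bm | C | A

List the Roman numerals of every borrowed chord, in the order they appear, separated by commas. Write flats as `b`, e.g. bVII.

In A major the diatonic chords are A, Bm, C#m, D, E, F#m, G#dim. A, C#m, E and Bm are all diatonic. But G (G–B–D) is foreign: the diatonic vii° on degree 7 is G#dim, whereas G comes from A minor. It is labeled bVII. But Em (E–G–B) is foreign: the diatonic V on degree 5 is E, whereas Em comes from A minor. It is labeled v. But C (C–E–G) is foreign: the diatonic iii on degree 3 is C#m, whereas C comes from A minor. It is labeled bIII.

bVII, v, bIII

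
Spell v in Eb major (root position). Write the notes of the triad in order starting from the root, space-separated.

Bb Db F

v is built on scale degree 5, which is Bb in both Eb major and its parallel. In Eb minor the chord on Bb is Bb–Db–F.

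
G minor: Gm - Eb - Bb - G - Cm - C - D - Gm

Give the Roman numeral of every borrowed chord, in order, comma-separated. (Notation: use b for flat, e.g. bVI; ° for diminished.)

The diatonic triads in G minor (with V from harmonic minor) are Gm, Adim, Bb, Cm, D, Eb, F. Gm, Eb, Bb, Cm and D are all diatonic. G (G–B–D) doesn't fit — on degree 1 G minor would have Gm (i). G is the degree-1 chord of G major, so it is the borrowed I. C (C–E–G) doesn't fit — on degree 4 G minor would have Cm (iv). C is the degree-4 chord of G major, so it is the borrowed IV.

I, IV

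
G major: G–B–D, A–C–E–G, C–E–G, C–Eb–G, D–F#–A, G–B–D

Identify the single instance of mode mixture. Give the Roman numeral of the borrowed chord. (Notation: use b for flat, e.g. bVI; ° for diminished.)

iv

In G major the diatonic chords are G, Am, Bm, C, D, Em, F#dim. Of the given chords, G–B–D = G, A–C–E–G = Am7, C–E–G = C and D–F#–A = D are diatonic. C–Eb–G is not: scale degree 4 in G major carries C (IV). In G minor the chord on that degree is Cm, so here it functions as iv, borrowed from the parallel minor.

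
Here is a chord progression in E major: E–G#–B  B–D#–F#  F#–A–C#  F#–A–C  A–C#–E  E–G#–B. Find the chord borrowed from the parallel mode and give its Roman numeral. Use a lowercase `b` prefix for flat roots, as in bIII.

E major has the diatonic set E, F#m, G#m, A, B, C#m, D#dim. E–G#–B = E, B–D#–F# = B, F#–A–C# = F#m and A–C#–E = A all belong to that set. But F#–A–C is foreign: the diatonic ii on degree 2 is F#m, whereas F#dim comes from E minor. It is labeled ii°.

ii°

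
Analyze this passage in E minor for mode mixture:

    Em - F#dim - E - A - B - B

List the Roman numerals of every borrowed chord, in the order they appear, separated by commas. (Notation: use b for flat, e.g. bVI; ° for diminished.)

E minor has the diatonic set Em, F#dim, G, Am, B, C, D (with V from harmonic minor). Em, F#dim and B are all diatonic. E (E–G#–B) is not: scale degree 1 in E minor carries Em (i). In E major the chord on that degree is E, so here it functions as I, borrowed from the parallel major. A (A–C#–E) doesn't fit — on degree 4 E minor would have Am (iv). A is the degree-4 chord of E major, so it is the borrowed IV.

I, IV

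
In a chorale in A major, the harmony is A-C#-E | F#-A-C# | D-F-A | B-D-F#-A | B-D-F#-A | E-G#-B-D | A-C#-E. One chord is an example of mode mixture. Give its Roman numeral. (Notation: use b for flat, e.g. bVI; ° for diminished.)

The diatonic triads in A major are A, Bm, C#m, D, E, F#m, G#dim. A–C#–E = A, F#–A–C# = F#m, B–D–F#–A = Bm7 and E–G#–B–D = E7 all belong to that set. D–F–A doesn't fit — on degree 4 A major would have D (IV). Dm is the degree-4 chord of A minor, so it is the borrowed iv.

iv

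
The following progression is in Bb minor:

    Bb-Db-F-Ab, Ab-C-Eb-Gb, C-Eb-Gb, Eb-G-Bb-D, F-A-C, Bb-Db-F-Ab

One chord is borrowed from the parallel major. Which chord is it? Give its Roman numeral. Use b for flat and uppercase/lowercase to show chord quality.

In Bb minor (with V from harmonic minor) the diatonic chords are Bbm, Cdim, Db, Ebm, F, Gb, Ab. Of the given chords, Bb–Db–F–Ab = Bbm7, Ab–C–Eb–Gb = Ab7, C–Eb–Gb = Cdim and F–A–C = F are diatonic. Eb–G–Bb–D doesn't fit — on degree 4 Bb minor would have Ebm (iv). Ebmaj7 is the degree-4 chord of Bb major, so it is the borrowed IVmaj7.

IVmaj7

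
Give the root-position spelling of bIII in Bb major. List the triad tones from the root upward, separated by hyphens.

Db-F-Ab

bIII is built on the lowered scale degree 3. In Bb major degree 3 is D; lowered it becomes Db. Building the major chord from the parallel minor on Db: Db–F–Ab.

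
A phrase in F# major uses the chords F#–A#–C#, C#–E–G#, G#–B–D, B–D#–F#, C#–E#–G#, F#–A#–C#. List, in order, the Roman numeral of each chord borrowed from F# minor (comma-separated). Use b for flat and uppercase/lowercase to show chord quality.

v, ii°

The diatonic triads in F# major are F#, G#m, A#m, B, C#, D#m, E#dim. F#–A#–C# = F#, B–D#–F# = B and C#–E#–G# = C# all belong to that set. C#–E–G# is not: scale degree 5 in F# major carries C# (V). In F# minor the chord on that degree is C#m, so here it functions as v, borrowed from the parallel minor. G#–B–D doesn't fit — on degree 2 F# major would have G#m (ii). G#dim is the degree-2 chord of F# minor, so it is the borrowed ii°.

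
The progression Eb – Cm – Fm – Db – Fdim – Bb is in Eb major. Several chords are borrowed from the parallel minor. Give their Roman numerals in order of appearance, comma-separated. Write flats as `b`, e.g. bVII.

The diatonic triads in Eb major are Eb, Fm, Gm, Ab, Bb, Cm, Ddim. Of the given chords, Eb, Cm, Fm and Bb are diatonic. Db (Db–F–Ab) doesn't fit — on degree 7 Eb major would have Ddim (vii°). Db is the degree-7 chord of Eb minor, so it is the borrowed bVII. But Fdim (F–Ab–Cb) is foreign: the diatonic ii on degree 2 is Fm, whereas Fdim comes from Eb minor. It is labeled ii°.

bVII, ii°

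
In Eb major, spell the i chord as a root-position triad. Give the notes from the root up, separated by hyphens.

The root, Eb, is scale degree 1 — the same note in Eb major and Eb minor; only the chord quality changes. Stacking thirds in Eb minor on Eb gives Eb–Gb–Bb.

Eb-Gb-Bb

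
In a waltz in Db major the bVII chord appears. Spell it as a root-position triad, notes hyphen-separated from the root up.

Cb-Eb-Gb

bVII is built on the lowered scale degree 7. In Db major degree 7 is C; lowered it becomes Cb. Building the major chord from the parallel minor on Cb: Cb–Eb–Gb.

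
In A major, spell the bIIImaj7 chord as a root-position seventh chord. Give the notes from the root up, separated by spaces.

The root of bIIImaj7 is the lowered 3rd degree: C# becomes C. In A minor the chord on C is C–E–G–B.

C E G B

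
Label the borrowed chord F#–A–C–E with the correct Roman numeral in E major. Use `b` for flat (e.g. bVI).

The root F# is the diatonic 2nd degree of E major; the borrowing shows in the chord quality. F#–A–C–E is a half-diminished-seventh chord — the form found in E minor, not the diatonic ii (F#m). Borrowed into E major it is written iiø7.

iiø7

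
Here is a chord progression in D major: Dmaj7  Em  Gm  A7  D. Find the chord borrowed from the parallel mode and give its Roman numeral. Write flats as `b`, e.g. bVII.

iv

The diatonic triads in D major are D, Em, F#m, G, A, Bm, C#dim. Dmaj7, Em, A7 and D all belong to that set. But Gm (G–Bb–D) is foreign: the diatonic IV on degree 4 is G, whereas Gm comes from D minor. It is labeled iv.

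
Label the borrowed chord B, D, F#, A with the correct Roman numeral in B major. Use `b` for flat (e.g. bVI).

B is scale degree 1 in B major. The diatonic chord on degree 1 would be B (I), but B–D–F#–A is the minor-seventh chord from B minor. As a borrowed chord it is labeled i7.

i7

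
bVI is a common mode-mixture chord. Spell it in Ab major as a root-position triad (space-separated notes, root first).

Fb Ab Cb

Scale degree 6 in Ab major is F. bVI uses the lowered form, Fb, taken from Ab minor. Stacking thirds in Ab minor on Fb gives Fb–Ab–Cb.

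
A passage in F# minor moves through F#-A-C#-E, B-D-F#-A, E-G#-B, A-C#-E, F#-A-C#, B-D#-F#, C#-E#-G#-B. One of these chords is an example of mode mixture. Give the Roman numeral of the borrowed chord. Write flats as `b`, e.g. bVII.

The diatonic triads in F# minor (with V from harmonic minor) are F#m, G#dim, A, Bm, C#, D, E. F#–A–C#–E = F#m7, B–D–F#–A = Bm7, E–G#–B = E, A–C#–E = A, F#–A–C# = F#m and C#–E#–G#–B = C#7 are all diatonic. B–D#–F# doesn't fit — on degree 4 F# minor would have Bm (iv). B is the degree-4 chord of F# major, so it is the borrowed IV.

IV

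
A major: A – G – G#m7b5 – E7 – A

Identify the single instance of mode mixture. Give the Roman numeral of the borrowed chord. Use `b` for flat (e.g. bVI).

bVII

A major has the diatonic set A, Bm, C#m, D, E, F#m, G#dim. A, G#m7b5 and E7 are all diatonic. G (G–B–D) doesn't fit — on degree 7 A major would have G#dim (vii°). G is the degree-7 chord of A minor, so it is the borrowed bVII.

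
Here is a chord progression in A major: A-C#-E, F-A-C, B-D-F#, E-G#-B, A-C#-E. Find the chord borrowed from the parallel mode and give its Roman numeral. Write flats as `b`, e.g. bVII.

In A major the diatonic chords are A, Bm, C#m, D, E, F#m, G#dim. Of the given chords, A–C#–E = A, B–D–F# = Bm and E–G#–B = E are diatonic. But F–A–C is foreign: the diatonic vi on degree 6 is F#m, whereas F comes from A minor. It is labeled bVI.

bVI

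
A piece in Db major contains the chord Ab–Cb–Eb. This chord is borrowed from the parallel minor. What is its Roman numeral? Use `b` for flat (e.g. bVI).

Ab is scale degree 5 in Db major. The diatonic chord on degree 5 would be Ab (V), but Ab–Cb–Eb is the minor chord from Db minor. As a borrowed chord it is labeled v.

v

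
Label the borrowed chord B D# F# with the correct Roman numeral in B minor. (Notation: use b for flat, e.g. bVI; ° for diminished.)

The root B is the diatonic 1st degree of B minor; the borrowing shows in the chord quality. B–D#–F# is a major chord — the form found in B major, not the diatonic i (Bm). Borrowed into B minor it is written I.

I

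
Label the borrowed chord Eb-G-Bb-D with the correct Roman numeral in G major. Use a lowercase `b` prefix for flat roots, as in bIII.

In G major scale degree 6 is E; Eb is its lowered form, from G minor. The diatonic chord on degree 6 would be Em (vi), but Eb–G–Bb–D is the major-seventh chord from G minor. As a borrowed chord it is labeled bVImaj7.

bVImaj7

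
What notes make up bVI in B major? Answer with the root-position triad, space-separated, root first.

G B D

bVI is built on the lowered scale degree 6. In B major degree 6 is G#; lowered it becomes G. Building the major chord from the parallel minor on G: G–B–D.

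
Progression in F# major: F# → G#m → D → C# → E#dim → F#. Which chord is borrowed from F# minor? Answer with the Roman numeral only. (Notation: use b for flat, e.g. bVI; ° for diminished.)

bVI

The diatonic triads in F# major are F#, G#m, A#m, B, C#, D#m, E#dim. F#, G#m, C# and E#dim all belong to that set. D (D–F#–A) is not: scale degree 6 in F# major carries D#m (vi). In F# minor the chord on that degree is D, so here it functions as bVI, borrowed from the parallel minor.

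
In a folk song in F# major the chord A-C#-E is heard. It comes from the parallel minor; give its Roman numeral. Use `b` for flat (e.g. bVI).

The root A is the lowered 3rd scale degree — diatonically F# major has A# there. A–C#–E is a major chord — the form found in F# minor, not the diatonic iii (A#m). Borrowed into F# major it is written bIII.

bIII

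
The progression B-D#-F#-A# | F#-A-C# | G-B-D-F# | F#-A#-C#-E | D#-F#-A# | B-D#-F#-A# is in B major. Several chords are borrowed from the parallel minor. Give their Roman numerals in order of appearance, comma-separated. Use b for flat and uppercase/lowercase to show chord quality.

B major has the diatonic set B, C#m, D#m, E, F#, G#m, A#dim. Of the given chords, B–D#–F#–A# = Bmaj7, F#–A#–C#–E = F#7 and D#–F#–A# = D#m are diatonic. F#–A–C# is not: scale degree 5 in B major carries F# (V). In B minor the chord on that degree is F#m, so here it functions as v, borrowed from the parallel minor. But G–B–D–F# is foreign: the diatonic vi on degree 6 is G#m, whereas Gmaj7 comes from B minor. It is labeled bVImaj7.

v, bVImaj7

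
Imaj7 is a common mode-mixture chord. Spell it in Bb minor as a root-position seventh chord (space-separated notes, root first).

Bb D F A

Imaj7 is built on scale degree 1, which is Bb in both Bb minor and its parallel. In Bb major the chord on Bb is Bb–D–F–A.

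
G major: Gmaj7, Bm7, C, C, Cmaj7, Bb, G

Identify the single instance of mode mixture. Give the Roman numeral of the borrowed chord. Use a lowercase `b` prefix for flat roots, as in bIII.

In G major the diatonic chords are G, Am, Bm, C, D, Em, F#dim. Of the given chords, Gmaj7, Bm7, C, Cmaj7 and G are diatonic. Bb (Bb–D–F) doesn't fit — on degree 3 G major would have Bm (iii). Bb is the degree-3 chord of G minor, so it is the borrowed bIII.

bIII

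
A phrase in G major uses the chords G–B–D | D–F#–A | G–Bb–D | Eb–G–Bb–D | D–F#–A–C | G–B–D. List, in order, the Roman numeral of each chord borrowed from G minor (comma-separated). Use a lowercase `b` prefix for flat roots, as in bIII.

i, bVImaj7

G major has the diatonic set G, Am, Bm, C, D, Em, F#dim. Of the given chords, G–B–D = G, D–F#–A = D and D–F#–A–C = D7 are diatonic. G–Bb–D doesn't fit — on degree 1 G major would have G (I). Gm is the degree-1 chord of G minor, so it is the borrowed i. Eb–G–Bb–D doesn't fit — on degree 6 G major would have Em (vi). Ebmaj7 is the degree-6 chord of G minor, so it is the borrowed bVImaj7.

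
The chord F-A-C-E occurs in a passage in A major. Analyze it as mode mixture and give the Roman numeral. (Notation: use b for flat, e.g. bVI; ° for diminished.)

F is the lowered form of scale degree 6 in A major (the diatonic degree 6 is F#). F–A–C–E is a major-seventh chord — the form found in A minor, not the diatonic vi (F#m). Borrowed into A major it is written bVImaj7.

bVImaj7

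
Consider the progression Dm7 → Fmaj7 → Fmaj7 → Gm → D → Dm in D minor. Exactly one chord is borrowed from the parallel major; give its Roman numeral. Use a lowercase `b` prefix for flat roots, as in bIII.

I

D minor has the diatonic set Dm, Edim, F, Gm, A, Bb, C (with V from harmonic minor). Dm7, Fmaj7, Gm and Dm all belong to that set. D (D–F#–A) doesn't fit — on degree 1 D minor would have Dm (i). D is the degree-1 chord of D major, so it is the borrowed I.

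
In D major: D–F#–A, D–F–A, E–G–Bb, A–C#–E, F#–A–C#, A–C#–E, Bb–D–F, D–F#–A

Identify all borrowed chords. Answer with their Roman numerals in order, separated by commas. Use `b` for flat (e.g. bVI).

i, ii°, bVI

The diatonic triads in D major are D, Em, F#m, G, A, Bm, C#dim. D–F#–A = D, A–C#–E = A and F#–A–C# = F#m all belong to that set. D–F–A is not: scale degree 1 in D major carries D (I). In D minor the chord on that degree is Dm, so here it functions as i, borrowed from the parallel minor. But E–G–Bb is foreign: the diatonic ii on degree 2 is Em, whereas Edim comes from D minor. It is labeled ii°. Bb–D–F is not: scale degree 6 in D major carries Bm (vi). In D minor the chord on that degree is Bb, so here it functions as bVI, borrowed from the parallel minor.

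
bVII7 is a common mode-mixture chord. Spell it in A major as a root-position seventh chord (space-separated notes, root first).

G B D F

bVII7 is built on the lowered scale degree 7. In A major degree 7 is G#; lowered it becomes G. In A minor the chord on G is G–B–D–F.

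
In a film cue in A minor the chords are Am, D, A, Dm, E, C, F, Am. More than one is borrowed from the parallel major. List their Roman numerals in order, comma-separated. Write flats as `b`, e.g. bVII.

The diatonic triads in A minor (with V from harmonic minor) are Am, Bdim, C, Dm, E, F, G. Am, Dm, E, C and F are all diatonic. But D (D–F#–A) is foreign: the diatonic iv on degree 4 is Dm, whereas D comes from A major. It is labeled IV. But A (A–C#–E) is foreign: the diatonic i on degree 1 is Am, whereas A comes from A major. It is labeled I.

IV, I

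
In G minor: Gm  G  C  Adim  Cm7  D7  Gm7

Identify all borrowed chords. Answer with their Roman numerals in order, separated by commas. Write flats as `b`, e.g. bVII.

In G minor (with V from harmonic minor) the diatonic chords are Gm, Adim, Bb, Cm, D, Eb, F. Gm, Adim, Cm7, D7 and Gm7 are all diatonic. G (G–B–D) doesn't fit — on degree 1 G minor would have Gm (i). G is the degree-1 chord of G major, so it is the borrowed I. C (C–E–G) doesn't fit — on degree 4 G minor would have Cm (iv). C is the degree-4 chord of G major, so it is the borrowed IV.

I, IV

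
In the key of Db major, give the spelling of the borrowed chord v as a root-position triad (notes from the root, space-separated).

Ab Cb Eb

v is built on scale degree 5, which is Ab in both Db major and its parallel. In Db minor the chord on Ab is Ab–Cb–Eb.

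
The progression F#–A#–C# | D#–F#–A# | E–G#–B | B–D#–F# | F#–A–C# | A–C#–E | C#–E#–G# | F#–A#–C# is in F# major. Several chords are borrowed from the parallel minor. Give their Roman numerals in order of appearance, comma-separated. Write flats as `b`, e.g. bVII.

The diatonic triads in F# major are F#, G#m, A#m, B, C#, D#m, E#dim. F#–A#–C# = F#, D#–F#–A# = D#m, B–D#–F# = B and C#–E#–G# = C# all belong to that set. E–G#–B doesn't fit — on degree 7 F# major would have E#dim (vii°). E is the degree-7 chord of F# minor, so it is the borrowed bVII. F#–A–C# doesn't fit — on degree 1 F# major would have F# (I). F#m is the degree-1 chord of F# minor, so it is the borrowed i. But A–C#–E is foreign: the diatonic iii on degree 3 is A#m, whereas A comes from F# minor. It is labeled bIII.

bVII, i, bIII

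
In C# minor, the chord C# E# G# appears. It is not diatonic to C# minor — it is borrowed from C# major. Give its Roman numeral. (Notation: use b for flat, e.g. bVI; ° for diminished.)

I

The root C# is the diatonic 1st degree of C# minor; the borrowing shows in the chord quality. The diatonic chord on degree 1 would be C#m (i), but C#–E#–G# is the major chord from C# major. As a borrowed chord it is labeled I.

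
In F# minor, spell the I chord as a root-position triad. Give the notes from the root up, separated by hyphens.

I is built on scale degree 1, which is F# in both F# minor and its parallel. In F# major the chord on F# is F#–A#–C#.

F#-A#-C#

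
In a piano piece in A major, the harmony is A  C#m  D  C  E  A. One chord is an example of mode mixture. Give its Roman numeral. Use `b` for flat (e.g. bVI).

A major has the diatonic set A, Bm, C#m, D, E, F#m, G#dim. A, C#m, D and E are all diatonic. C (C–E–G) is not: scale degree 3 in A major carries C#m (iii). In A minor the chord on that degree is C, so here it functions as bIII, borrowed from the parallel minor.

bIII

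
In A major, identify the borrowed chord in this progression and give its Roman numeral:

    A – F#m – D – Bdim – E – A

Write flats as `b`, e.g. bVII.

ii°

In A major the diatonic chords are A, Bm, C#m, D, E, F#m, G#dim. A, F#m, D and E all belong to that set. But Bdim (B–D–F) is foreign: the diatonic ii on degree 2 is Bm, whereas Bdim comes from A minor. It is labeled ii°.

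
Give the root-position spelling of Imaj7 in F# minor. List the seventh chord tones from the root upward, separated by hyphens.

Imaj7 is built on scale degree 1, which is F# in both F# minor and its parallel. In F# major the chord on F# is F#–A#–C#–E#.

F#-A#-C#-E#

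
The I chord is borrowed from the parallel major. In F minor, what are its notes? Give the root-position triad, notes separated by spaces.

F A C

The root, F, is scale degree 1 — the same note in F minor and F major; only the chord quality changes. Stacking thirds in F major on F gives F–A–C.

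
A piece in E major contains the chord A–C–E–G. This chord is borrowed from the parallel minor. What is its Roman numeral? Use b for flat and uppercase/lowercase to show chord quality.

iv7

A is scale degree 4 in E major. The diatonic chord on degree 4 would be A (IV), but A–C–E–G is the minor-seventh chord from E minor. As a borrowed chord it is labeled iv7.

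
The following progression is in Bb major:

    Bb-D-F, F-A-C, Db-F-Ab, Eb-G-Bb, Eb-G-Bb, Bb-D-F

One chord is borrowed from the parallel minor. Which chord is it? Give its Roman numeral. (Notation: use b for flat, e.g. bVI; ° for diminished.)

In Bb major the diatonic chords are Bb, Cm, Dm, Eb, F, Gm, Adim. Of the given chords, Bb–D–F = Bb, F–A–C = F and Eb–G–Bb = Eb are diatonic. Db–F–Ab doesn't fit — on degree 3 Bb major would have Dm (iii). Db is the degree-3 chord of Bb minor, so it is the borrowed bIII.

bIII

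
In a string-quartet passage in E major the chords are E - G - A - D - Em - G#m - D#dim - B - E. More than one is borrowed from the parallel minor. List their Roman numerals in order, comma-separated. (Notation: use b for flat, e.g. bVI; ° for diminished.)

The diatonic triads in E major are E, F#m, G#m, A, B, C#m, D#dim. Of the given chords, E, A, G#m, D#dim and B are diatonic. G (G–B–D) doesn't fit — on degree 3 E major would have G#m (iii). G is the degree-3 chord of E minor, so it is the borrowed bIII. But D (D–F#–A) is foreign: the diatonic vii° on degree 7 is D#dim, whereas D comes from E minor. It is labeled bVII. Em (E–G–B) doesn't fit — on degree 1 E major would have E (I). Em is the degree-1 chord of E minor, so it is the borrowed i.

bIII, bVII, i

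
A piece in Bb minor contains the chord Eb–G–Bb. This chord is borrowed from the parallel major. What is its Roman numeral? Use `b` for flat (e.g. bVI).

The root Eb is the diatonic 4th degree of Bb minor; the borrowing shows in the chord quality. The diatonic chord on degree 4 would be Ebm (iv), but Eb–G–Bb is the major chord from Bb major. As a borrowed chord it is labeled IV.

IV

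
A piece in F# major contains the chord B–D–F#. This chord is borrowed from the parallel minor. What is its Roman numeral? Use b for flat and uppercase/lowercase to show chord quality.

iv

B is scale degree 4 in F# major. Diatonically F# major has B (IV) on that degree; B–D–F# is instead the minor chord native to F# minor, so it takes the label iv.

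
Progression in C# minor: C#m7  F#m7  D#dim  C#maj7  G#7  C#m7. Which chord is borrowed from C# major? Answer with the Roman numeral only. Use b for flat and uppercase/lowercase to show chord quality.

The diatonic triads in C# minor (with V from harmonic minor) are C#m, D#dim, E, F#m, G#, A, B. C#m7, F#m7, D#dim and G#7 are all diatonic. But C#maj7 (C#–E#–G#–B#) is foreign: the diatonic i on degree 1 is C#m, whereas C#maj7 comes from C# major. It is labeled Imaj7.

Imaj7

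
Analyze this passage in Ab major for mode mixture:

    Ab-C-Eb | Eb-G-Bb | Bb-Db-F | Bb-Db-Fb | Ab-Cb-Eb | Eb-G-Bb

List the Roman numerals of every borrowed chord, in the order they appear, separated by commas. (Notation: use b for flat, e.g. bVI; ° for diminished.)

ii°, i

The diatonic triads in Ab major are Ab, Bbm, Cm, Db, Eb, Fm, Gdim. Ab–C–Eb = Ab, Eb–G–Bb = Eb and Bb–Db–F = Bbm all belong to that set. Bb–Db–Fb is not: scale degree 2 in Ab major carries Bbm (ii). In Ab minor the chord on that degree is Bbdim, so here it functions as ii°, borrowed from the parallel minor. But Ab–Cb–Eb is foreign: the diatonic I on degree 1 is Ab, whereas Abm comes from Ab minor. It is labeled i.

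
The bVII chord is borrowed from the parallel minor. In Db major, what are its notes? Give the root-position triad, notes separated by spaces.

Cb Eb Gb

Scale degree 7 in Db major is C. bVII uses the lowered form, Cb, taken from Db minor. Building the major chord from the parallel minor on Cb: Cb–Eb–Gb.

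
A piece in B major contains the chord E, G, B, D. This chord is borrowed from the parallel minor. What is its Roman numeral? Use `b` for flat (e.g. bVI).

E is scale degree 4 in B major. E–G–B–D is a minor-seventh chord — the form found in B minor, not the diatonic IV (E). Borrowed into B major it is written iv7.

iv7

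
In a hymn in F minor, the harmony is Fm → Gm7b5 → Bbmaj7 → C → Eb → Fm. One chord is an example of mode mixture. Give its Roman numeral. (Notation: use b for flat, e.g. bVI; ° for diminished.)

IVmaj7

The diatonic triads in F minor (with V from harmonic minor) are Fm, Gdim, Ab, Bbm, C, Db, Eb. Fm, Gm7b5, C and Eb all belong to that set. Bbmaj7 (Bb–D–F–A) is not: scale degree 4 in F minor carries Bbm (iv). In F major the chord on that degree is Bbmaj7, so here it functions as IVmaj7, borrowed from the parallel major.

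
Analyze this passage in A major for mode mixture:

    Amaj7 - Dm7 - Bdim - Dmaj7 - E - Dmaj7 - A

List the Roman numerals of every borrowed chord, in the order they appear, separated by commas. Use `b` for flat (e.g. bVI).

iv7, ii°

The diatonic triads in A major are A, Bm, C#m, D, E, F#m, G#dim. Of the given chords, Amaj7, Dmaj7, E and A are diatonic. Dm7 (D–F–A–C) is not: scale degree 4 in A major carries D (IV). In A minor the chord on that degree is Dm7, so here it functions as iv7, borrowed from the parallel minor. Bdim (B–D–F) is not: scale degree 2 in A major carries Bm (ii). In A minor the chord on that degree is Bdim, so here it functions as ii°, borrowed from the parallel minor.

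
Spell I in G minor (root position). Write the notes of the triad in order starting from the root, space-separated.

G B D

I is built on scale degree 1, which is G in both G minor and its parallel. Building the major chord from the parallel major on G: G–B–D.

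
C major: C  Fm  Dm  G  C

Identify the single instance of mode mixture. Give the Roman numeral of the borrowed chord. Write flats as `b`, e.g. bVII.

The diatonic triads in C major are C, Dm, Em, F, G, Am, Bdim. C, Dm and G are all diatonic. But Fm (F–Ab–C) is foreign: the diatonic IV on degree 4 is F, whereas Fm comes from C minor. It is labeled iv.

iv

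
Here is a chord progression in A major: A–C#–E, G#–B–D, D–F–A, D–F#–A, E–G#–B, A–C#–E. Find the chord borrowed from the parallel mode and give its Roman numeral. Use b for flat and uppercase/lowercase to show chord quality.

In A major the diatonic chords are A, Bm, C#m, D, E, F#m, G#dim. A–C#–E = A, G#–B–D = G#dim, D–F#–A = D and E–G#–B = E are all diatonic. D–F–A doesn't fit — on degree 4 A major would have D (IV). Dm is the degree-4 chord of A minor, so it is the borrowed iv.

iv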